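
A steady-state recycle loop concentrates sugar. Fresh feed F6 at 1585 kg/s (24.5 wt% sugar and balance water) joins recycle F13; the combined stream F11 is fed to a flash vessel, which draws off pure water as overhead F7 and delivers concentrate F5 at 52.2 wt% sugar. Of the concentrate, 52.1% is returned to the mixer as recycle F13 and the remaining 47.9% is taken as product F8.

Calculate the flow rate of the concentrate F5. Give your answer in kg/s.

Overall sugar balance (none leaves overhead): sugar in fresh feed = sugar in product, i.e. 1585×0.245 = (1−0.521)·F5·0.522.
F5 = 388.32/(0.522×0.479) = 1553.1 kg/s.

1553 kg/s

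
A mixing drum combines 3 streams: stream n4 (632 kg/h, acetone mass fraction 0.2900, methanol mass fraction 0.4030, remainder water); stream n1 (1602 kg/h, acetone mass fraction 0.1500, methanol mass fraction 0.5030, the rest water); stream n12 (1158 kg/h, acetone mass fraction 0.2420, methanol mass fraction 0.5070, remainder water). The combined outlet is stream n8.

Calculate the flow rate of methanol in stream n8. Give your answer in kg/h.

methanol out = methanol in = 632×0.403 + 1602×0.503 + 1158×0.507 = 1647.6 kg/h.

1648 kg/h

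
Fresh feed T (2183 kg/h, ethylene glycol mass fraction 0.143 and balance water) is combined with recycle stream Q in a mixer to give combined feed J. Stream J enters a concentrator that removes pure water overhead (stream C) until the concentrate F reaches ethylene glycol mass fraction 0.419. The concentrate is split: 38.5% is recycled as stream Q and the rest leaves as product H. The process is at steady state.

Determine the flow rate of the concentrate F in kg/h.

1211 kg/h

Overall ethylene glycol balance (none leaves overhead): ethylene glycol in fresh feed = ethylene glycol in product, i.e. 2183×0.143 = (1−0.385)·F·0.419.
F = 312.17/(0.419×0.615) = 1211.4 kg/h.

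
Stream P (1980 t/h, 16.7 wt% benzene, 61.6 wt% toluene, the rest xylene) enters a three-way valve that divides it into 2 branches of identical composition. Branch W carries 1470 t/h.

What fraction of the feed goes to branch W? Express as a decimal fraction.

0.742

Fraction to W = 1470/1980 = 0.7424.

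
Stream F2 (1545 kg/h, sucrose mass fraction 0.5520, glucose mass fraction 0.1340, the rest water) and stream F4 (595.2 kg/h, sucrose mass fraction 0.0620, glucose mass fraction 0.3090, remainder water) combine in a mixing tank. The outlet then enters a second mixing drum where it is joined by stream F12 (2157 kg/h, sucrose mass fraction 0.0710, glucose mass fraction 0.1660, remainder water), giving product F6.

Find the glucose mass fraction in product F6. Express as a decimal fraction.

Overall, product flow = 4297.2 kg/h.
glucose in = 1545×0.134 + 595.2×0.309 + 2157×0.166 = 749.01 kg/h.
glucose fraction in F6 = 0.1743.

0.1743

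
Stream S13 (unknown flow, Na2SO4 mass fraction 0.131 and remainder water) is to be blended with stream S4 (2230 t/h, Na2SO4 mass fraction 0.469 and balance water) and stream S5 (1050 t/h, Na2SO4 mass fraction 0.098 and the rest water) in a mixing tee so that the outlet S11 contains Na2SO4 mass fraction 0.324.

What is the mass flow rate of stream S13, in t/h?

Let S13 be the unknown flow. Total out = 3280 + S13.
Na2SO4 balance: 1148.8 + 0.131·S13 = 0.324·(3280 + S13)
(0.131 − 0.324)·S13 = 0.324×3280 − 1148.8 = -86.05
S13 = -86.05 / -0.193 = 445.85 t/h

445.9 t/h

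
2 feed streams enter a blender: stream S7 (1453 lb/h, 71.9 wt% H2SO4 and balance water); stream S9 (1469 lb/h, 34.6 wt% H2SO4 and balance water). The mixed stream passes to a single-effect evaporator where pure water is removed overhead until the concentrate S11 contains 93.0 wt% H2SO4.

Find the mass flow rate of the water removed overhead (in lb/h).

1252 lb/h

H2SO4 entering = 1453×0.719 + 1469×0.346 = 1553 lb/h.
All H2SO4 reports to S11, so S11 = 1553/0.930 = 1669.9 lb/h.
Total feed = 2922 lb/h; overhead = 2922 − 1669.9 = 1252.1 lb/h.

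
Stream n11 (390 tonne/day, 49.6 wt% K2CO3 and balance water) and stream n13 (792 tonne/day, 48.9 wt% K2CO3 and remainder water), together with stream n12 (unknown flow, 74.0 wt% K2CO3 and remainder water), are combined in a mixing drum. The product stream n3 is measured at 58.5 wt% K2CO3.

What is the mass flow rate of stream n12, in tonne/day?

714.5 tonne/day

Let n12 be the unknown flow. Total out = 1182 + n12.
K2CO3 balance: 580.73 + 0.740·n12 = 0.585·(1182 + n12)
(0.740 − 0.585)·n12 = 0.585×1182 − 580.73 = 110.74
n12 = 110.74 / 0.155 = 714.46 tonne/day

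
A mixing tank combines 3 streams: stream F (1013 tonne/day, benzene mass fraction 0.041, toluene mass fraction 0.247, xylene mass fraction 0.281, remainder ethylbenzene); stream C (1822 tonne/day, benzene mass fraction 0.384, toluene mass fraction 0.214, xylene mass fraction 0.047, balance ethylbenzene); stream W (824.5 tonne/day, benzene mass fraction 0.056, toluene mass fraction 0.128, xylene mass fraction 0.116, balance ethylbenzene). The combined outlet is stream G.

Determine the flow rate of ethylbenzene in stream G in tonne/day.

ethylbenzene out = ethylbenzene in = 1013×0.431 + 1822×0.355 + 824.5×0.700 = 1660.6 tonne/day.

1661 tonne/day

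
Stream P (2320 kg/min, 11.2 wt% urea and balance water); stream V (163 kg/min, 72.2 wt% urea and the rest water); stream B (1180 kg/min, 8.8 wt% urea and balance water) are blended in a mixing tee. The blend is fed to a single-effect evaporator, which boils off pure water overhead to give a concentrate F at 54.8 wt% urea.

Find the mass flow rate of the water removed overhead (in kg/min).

urea entering = 2320×0.112 + 163×0.722 + 1180×0.088 = 481.37 kg/min.
All urea reports to F, so F = 481.37/0.548 = 878.41 kg/min.
Total feed = 3663 kg/min; overhead = 3663 − 878.41 = 2784.6 kg/min.

2785 kg/min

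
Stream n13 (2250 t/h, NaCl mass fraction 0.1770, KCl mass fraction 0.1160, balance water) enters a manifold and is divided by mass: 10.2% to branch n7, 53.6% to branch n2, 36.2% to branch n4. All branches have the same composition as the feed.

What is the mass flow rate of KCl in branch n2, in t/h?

139.9 t/h

Branch n2 total = 0.536×2250 = 1206 t/h.
KCl in n2 = 0.116×1206 = 139.9 t/h.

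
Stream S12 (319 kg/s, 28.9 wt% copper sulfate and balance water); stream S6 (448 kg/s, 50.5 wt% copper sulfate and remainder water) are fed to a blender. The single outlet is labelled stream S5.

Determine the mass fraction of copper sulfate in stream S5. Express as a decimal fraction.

Total flow out = 319 + 448 = 767 kg/s.
copper sulfate in = 319×0.289 + 448×0.505 = 318.43 kg/s.
copper sulfate mass fraction in S5 = 318.43/767 = 0.415.

0.415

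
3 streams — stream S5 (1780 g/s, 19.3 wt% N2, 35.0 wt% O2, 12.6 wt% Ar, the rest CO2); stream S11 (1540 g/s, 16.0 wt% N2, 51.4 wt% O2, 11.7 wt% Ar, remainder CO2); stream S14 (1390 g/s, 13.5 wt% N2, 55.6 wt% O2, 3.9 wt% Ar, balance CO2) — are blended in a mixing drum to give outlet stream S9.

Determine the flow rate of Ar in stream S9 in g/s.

458.7 g/s

Ar out = Ar in = 1780×0.126 + 1540×0.117 + 1390×0.039 = 458.67 g/s.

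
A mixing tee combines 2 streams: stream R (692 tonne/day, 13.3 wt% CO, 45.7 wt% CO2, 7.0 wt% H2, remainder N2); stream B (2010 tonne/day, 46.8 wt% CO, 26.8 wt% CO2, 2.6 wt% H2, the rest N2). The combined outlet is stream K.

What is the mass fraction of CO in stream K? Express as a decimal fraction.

0.3822

Total flow out = 692 + 2010 = 2702 tonne/day.
CO in = 692×0.133 + 2010×0.468 = 1032.7 tonne/day.
CO mass fraction in K = 1032.7/2702 = 0.3822.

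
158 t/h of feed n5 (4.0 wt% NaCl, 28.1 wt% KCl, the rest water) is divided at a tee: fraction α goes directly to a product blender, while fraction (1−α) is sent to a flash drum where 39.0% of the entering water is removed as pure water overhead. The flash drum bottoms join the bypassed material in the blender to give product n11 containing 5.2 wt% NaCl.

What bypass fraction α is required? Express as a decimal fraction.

0.129

All 158×0.040 = 6.32 t/h of NaCl reaches n11, so n11 = 6.32/0.052 = 121.54 t/h and vapour = 36.462 t/h.
The evaporator receives (1−α)·158 of feed at 0.679 water and removes 0.390 of that water:
0.390×0.679×(1−α)×158 = 36.462
(1−α) = 36.462/41.84 = 0.8715;  α = 0.1285.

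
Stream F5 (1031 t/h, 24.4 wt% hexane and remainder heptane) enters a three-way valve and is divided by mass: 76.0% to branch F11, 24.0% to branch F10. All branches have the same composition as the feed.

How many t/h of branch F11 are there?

Branch F11 flow = 0.760×1031 = 783.56 t/h.

783.6 t/h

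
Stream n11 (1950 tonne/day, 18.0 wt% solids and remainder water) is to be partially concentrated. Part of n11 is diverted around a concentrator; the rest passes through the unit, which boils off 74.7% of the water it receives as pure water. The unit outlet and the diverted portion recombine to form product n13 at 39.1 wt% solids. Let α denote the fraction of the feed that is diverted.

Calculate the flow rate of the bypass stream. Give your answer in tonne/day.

232.1 tonne/day

All 1950×0.180 = 351 tonne/day of solids reaches n13, so n13 = 351/0.391 = 897.7 tonne/day and vapour = 1052.3 tonne/day.
The evaporator receives (1−α)·1950 of feed at 0.820 water and removes 0.747 of that water:
0.747×0.820×(1−α)×1950 = 1052.3
(1−α) = 1052.3/1194.5 = 0.8810;  α = 0.1190.
Bypass flow = 0.1190×1950 = 232.07 tonne/day.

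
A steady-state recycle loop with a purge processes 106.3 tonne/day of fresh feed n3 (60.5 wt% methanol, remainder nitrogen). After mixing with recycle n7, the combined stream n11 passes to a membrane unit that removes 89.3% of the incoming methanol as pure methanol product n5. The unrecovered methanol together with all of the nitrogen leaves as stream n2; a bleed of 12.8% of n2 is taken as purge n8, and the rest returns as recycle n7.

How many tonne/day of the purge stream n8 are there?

nitrogen enters only via n3 and leaves only via the purge: 106.3×0.395 = 0.128×(nitrogen in n2), and the membrane unit passes all nitrogen, so nitrogen in n11 = nitrogen in n2 = 328.04 tonne/day.
methanol in n11: m_A = 106.3×0.605 + (1−0.128)·(1−0.893)·m_A, so m_A = 64.311/0.9067 = 70.93 tonne/day.
n2 = (1−0.893)×70.93 + 328.04 = 335.62 tonne/day.
Purge n8 = 0.128×335.62 = 42.96 tonne/day.

42.96 tonne/day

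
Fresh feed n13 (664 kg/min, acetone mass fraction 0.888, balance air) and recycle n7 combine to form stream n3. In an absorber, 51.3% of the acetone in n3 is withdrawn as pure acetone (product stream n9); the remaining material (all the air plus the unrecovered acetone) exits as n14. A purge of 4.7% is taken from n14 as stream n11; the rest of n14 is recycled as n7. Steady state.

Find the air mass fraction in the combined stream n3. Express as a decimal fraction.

air enters only via n13 and leaves only via the purge: 664×0.112 = 0.047×(air in n14), and the absorber passes all air, so air in n3 = air in n14 = 1582.3 kg/min.
acetone in n3: m_A = 664×0.888 + (1−0.047)·(1−0.513)·m_A, so m_A = 589.63/0.5359 = 1100.3 kg/min.
n3 = 1100.3 + 1582.3 = 2682.6 kg/min.
air fraction in n3 = 1582.3/2682.6 = 0.590.

0.590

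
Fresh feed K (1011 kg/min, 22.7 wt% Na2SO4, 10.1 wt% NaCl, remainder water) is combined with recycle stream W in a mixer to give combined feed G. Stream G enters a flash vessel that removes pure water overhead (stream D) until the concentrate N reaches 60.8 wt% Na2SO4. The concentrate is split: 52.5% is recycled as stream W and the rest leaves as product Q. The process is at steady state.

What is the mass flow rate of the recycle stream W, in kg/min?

417.2 kg/min

Overall Na2SO4 balance (none leaves overhead): Na2SO4 in fresh feed = Na2SO4 in product, i.e. 1011×0.227 = (1−0.525)·N·0.608.
N = 229.5/(0.608×0.475) = 794.66 kg/min.
Recycle W = 0.525×794.66 = 417.2 kg/min.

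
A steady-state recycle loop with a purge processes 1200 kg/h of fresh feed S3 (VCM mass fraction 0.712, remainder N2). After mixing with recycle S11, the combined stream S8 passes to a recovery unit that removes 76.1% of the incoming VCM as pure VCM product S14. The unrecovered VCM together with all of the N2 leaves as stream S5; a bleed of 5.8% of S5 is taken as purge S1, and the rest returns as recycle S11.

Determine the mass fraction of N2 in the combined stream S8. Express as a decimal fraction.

N2 enters only via S3 and leaves only via the purge: 1200×0.288 = 0.058×(N2 in S5), and the recovery unit passes all N2, so N2 in S8 = N2 in S5 = 5958.6 kg/h.
VCM in S8: m_A = 1200×0.712 + (1−0.058)·(1−0.761)·m_A, so m_A = 854.4/0.7749 = 1102.6 kg/h.
S8 = 1102.6 + 5958.6 = 7061.3 kg/h.
N2 fraction in S8 = 5958.6/7061.3 = 0.844.

0.844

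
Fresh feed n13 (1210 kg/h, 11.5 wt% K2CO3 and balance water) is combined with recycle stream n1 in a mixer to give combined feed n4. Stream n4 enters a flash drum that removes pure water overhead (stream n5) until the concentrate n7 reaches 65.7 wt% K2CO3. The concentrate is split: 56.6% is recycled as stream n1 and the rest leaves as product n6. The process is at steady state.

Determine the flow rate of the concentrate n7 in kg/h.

Overall K2CO3 balance (none leaves overhead): K2CO3 in fresh feed = K2CO3 in product, i.e. 1210×0.115 = (1−0.566)·n7·0.657.
n7 = 139.15/(0.657×0.434) = 488.01 kg/h.

488 kg/h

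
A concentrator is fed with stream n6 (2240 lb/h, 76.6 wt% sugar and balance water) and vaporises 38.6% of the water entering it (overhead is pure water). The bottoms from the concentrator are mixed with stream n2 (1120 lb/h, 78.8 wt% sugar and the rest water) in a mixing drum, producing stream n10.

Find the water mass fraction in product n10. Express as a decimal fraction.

Vapour removed = 0.386×0.234×2240 = 202.33 lb/h; concentrate = 2037.7 lb/h.
water reaching the mixer = 321.83 (from concentrate) + 1120×0.212 = 559.27 lb/h.
Product flow = 2037.7 + 1120 = 3157.7 lb/h; water fraction = 0.177.

0.177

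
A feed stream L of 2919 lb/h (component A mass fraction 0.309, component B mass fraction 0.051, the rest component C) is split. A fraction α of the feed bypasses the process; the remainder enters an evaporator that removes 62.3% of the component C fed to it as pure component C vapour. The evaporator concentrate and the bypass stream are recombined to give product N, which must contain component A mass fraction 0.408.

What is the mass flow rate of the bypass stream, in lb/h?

All 2919×0.309 = 901.97 lb/h of component A reaches N, so N = 901.97/0.408 = 2210.7 lb/h and vapour = 708.29 lb/h.
The evaporator receives (1−α)·2919 of feed at 0.640 component C and removes 0.623 of that component C:
0.623×0.640×(1−α)×2919 = 708.29
(1−α) = 708.29/1163.9 = 0.6086;  α = 0.3914.
Bypass flow = 0.3914×2919 = 1142.6 lb/h.

1143 lb/h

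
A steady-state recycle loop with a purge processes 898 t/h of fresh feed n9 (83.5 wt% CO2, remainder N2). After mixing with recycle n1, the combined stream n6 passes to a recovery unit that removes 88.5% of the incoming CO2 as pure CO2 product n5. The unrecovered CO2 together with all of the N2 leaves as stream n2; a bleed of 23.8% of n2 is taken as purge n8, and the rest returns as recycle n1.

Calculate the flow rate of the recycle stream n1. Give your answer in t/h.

N2 enters only via n9 and leaves only via the purge: 898×0.165 = 0.238×(N2 in n2), and the recovery unit passes all N2, so N2 in n6 = N2 in n2 = 622.56 t/h.
CO2 in n6: m_A = 898×0.835 + (1−0.238)·(1−0.885)·m_A, so m_A = 749.83/0.9124 = 821.85 t/h.
n2 = (1−0.885)×821.85 + 622.56 = 717.08 t/h.
Recycle n1 = (1−0.238)×717.08 = 546.41 t/h.

546.4 t/h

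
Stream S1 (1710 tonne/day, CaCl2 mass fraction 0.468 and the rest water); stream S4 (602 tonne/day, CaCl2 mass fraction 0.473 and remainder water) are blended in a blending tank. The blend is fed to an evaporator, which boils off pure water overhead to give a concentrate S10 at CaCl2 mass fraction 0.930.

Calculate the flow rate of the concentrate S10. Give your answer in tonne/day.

1167 tonne/day

CaCl2 entering = 1710×0.468 + 602×0.473 = 1085 tonne/day.
All CaCl2 reports to S10, so S10 = 1085/0.930 = 1166.7 tonne/day.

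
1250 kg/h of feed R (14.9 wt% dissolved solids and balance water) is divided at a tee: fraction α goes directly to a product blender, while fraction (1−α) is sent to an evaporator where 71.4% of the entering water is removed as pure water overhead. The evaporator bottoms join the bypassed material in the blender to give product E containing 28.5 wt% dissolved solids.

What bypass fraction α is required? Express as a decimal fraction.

All 1250×0.149 = 186.25 kg/h of dissolved solids reaches E, so E = 186.25/0.285 = 653.51 kg/h and vapour = 596.49 kg/h.
The evaporator receives (1−α)·1250 of feed at 0.851 water and removes 0.714 of that water:
0.714×0.851×(1−α)×1250 = 596.49
(1−α) = 596.49/759.52 = 0.7854;  α = 0.2146.

0.215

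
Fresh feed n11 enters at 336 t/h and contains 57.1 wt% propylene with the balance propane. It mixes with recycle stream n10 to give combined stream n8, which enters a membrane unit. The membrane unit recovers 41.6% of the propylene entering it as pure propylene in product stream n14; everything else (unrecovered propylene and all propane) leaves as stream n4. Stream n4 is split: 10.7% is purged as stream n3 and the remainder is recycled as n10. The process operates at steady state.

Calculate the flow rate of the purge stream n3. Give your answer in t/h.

propane enters only via n11 and leaves only via the purge: 336×0.429 = 0.107×(propane in n4), and the membrane unit passes all propane, so propane in n8 = propane in n4 = 1347.1 t/h.
propylene in n8: m_A = 336×0.571 + (1−0.107)·(1−0.416)·m_A, so m_A = 191.86/0.4785 = 400.96 t/h.
n4 = (1−0.416)×400.96 + 1347.1 = 1581.3 t/h.
Purge n3 = 0.107×1581.3 = 169.2 t/h.

169.2 t/h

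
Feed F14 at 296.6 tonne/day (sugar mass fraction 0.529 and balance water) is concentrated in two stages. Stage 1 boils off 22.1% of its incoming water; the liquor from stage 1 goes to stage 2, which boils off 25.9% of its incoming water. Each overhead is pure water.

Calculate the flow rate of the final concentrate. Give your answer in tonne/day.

237.5 tonne/day

water in feed = 296.6×0.471 = 139.7 tonne/day.
After stage 1: water left = (1−0.221)×139.7 = 108.83; stream total = 265.73 tonne/day.
After stage 2: water left = (1−0.259)×108.83 = 80.639; final concentrate = 237.54 tonne/day.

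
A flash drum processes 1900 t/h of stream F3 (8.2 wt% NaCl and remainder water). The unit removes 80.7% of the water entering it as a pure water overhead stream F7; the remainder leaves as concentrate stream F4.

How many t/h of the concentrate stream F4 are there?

water entering = 1900×0.918 = 1744.2 t/h; overhead removed = 0.807×1744.2 = 1407.6 t/h.
Concentrate = 1900 − 1407.6 = 492.43 t/h.

492.4 t/h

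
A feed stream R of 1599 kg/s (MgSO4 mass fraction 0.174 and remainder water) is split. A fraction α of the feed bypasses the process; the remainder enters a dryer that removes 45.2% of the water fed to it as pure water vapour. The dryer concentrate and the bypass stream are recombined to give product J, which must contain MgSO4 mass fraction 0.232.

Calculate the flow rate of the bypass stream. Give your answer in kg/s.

All 1599×0.174 = 278.23 kg/s of MgSO4 reaches J, so J = 278.23/0.232 = 1199.2 kg/s and vapour = 399.75 kg/s.
The evaporator receives (1−α)·1599 of feed at 0.826 water and removes 0.452 of that water:
0.452×0.826×(1−α)×1599 = 399.75
(1−α) = 399.75/596.99 = 0.6696;  α = 0.3304.
Bypass flow = 0.3304×1599 = 528.29 kg/s.

528.3 kg/s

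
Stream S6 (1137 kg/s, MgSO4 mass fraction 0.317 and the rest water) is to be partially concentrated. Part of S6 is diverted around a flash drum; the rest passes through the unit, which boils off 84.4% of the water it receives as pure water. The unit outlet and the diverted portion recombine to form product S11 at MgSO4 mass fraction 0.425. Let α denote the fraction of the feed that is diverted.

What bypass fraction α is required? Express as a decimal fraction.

All 1137×0.317 = 360.43 kg/s of MgSO4 reaches S11, so S11 = 360.43/0.425 = 848.07 kg/s and vapour = 288.93 kg/s.
The evaporator receives (1−α)·1137 of feed at 0.683 water and removes 0.844 of that water:
0.844×0.683×(1−α)×1137 = 288.93
(1−α) = 288.93/655.43 = 0.4408;  α = 0.5592.

0.559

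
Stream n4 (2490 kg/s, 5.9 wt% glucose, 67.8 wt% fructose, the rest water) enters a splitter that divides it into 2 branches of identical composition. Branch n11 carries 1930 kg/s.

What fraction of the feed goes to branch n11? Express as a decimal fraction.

0.775

Fraction to n11 = 1930/2490 = 0.7751.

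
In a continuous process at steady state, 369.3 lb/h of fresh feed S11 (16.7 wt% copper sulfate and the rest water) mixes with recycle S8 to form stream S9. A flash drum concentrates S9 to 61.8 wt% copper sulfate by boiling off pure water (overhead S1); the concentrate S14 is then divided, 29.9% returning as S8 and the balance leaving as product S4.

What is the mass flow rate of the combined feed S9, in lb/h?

411.9 lb/h

Overall copper sulfate balance (none leaves overhead): copper sulfate in fresh feed = copper sulfate in product, i.e. 369.3×0.167 = (1−0.299)·S14·0.618.
S14 = 61.673/(0.618×0.701) = 142.36 lb/h.
Recycle S8 = 0.299×142.36 = 42.566 lb/h.
Combined feed S9 = 369.3 + 42.566 = 411.87 lb/h.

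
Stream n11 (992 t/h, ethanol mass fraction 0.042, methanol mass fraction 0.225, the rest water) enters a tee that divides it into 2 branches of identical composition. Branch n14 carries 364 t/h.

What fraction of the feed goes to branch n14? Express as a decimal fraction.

0.367

Fraction to n14 = 364/992 = 0.3669.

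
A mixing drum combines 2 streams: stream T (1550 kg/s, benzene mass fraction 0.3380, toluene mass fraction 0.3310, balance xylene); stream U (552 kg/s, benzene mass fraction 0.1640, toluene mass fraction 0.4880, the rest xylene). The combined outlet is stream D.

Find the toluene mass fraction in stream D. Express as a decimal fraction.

0.3722

Total flow out = 1550 + 552 = 2102 kg/s.
toluene in = 1550×0.331 + 552×0.488 = 782.43 kg/s.
toluene mass fraction in D = 782.43/2102 = 0.3722.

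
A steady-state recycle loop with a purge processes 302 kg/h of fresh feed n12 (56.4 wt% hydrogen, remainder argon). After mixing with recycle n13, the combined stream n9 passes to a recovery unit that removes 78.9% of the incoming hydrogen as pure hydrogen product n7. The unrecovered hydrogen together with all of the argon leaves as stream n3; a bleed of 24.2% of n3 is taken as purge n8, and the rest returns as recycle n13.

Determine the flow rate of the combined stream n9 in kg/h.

argon enters only via n12 and leaves only via the purge: 302×0.436 = 0.242×(argon in n3), and the recovery unit passes all argon, so argon in n9 = argon in n3 = 544.1 kg/h.
hydrogen in n9: m_A = 302×0.564 + (1−0.242)·(1−0.789)·m_A, so m_A = 170.33/0.8401 = 202.76 kg/h.
n9 = 202.76 + 544.1 = 746.86 kg/h.

746.9 kg/h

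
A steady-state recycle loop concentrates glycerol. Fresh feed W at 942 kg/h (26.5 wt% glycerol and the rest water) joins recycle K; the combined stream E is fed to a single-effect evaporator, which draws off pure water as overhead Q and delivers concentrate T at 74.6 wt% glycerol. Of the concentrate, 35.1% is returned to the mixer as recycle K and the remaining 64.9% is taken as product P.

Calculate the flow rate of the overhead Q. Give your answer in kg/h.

607.4 kg/h

Overall glycerol balance (none leaves overhead): glycerol in fresh feed = glycerol in product, i.e. 942×0.265 = (1−0.351)·T·0.746.
T = 249.63/(0.746×0.649) = 515.6 kg/h.
Recycle K = 0.351×515.6 = 180.98 kg/h.
Combined feed E = 942 + 180.98 = 1123 kg/h.
Overhead Q = E − T = 1123 − 515.6 = 607.38 kg/h.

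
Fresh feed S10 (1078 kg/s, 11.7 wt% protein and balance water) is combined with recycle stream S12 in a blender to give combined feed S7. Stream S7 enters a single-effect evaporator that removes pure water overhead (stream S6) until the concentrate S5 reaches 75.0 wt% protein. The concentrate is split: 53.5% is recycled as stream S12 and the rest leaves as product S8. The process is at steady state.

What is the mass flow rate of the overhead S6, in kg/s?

909.8 kg/s

Overall protein balance (none leaves overhead): protein in fresh feed = protein in product, i.e. 1078×0.117 = (1−0.535)·S5·0.750.
S5 = 126.13/(0.750×0.465) = 361.65 kg/s.
Recycle S12 = 0.535×361.65 = 193.48 kg/s.
Combined feed S7 = 1078 + 193.48 = 1271.5 kg/s.
Overhead S6 = S7 − S5 = 1271.5 − 361.65 = 909.83 kg/s.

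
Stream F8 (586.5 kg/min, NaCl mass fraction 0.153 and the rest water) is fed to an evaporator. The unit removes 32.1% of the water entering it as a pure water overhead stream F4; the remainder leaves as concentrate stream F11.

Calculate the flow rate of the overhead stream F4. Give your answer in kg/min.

159.5 kg/min

water entering = 586.5×0.847 = 496.77 kg/min; overhead removed = 0.321×496.77 = 159.46 kg/min.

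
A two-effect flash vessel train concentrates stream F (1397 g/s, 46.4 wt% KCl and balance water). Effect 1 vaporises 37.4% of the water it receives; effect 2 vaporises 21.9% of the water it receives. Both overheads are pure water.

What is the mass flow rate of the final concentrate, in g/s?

water in feed = 1397×0.536 = 748.79 g/s.
After stage 1: water left = (1−0.374)×748.79 = 468.74; stream total = 1117 g/s.
After stage 2: water left = (1−0.219)×468.74 = 366.09; final concentrate = 1014.3 g/s.

1014 g/s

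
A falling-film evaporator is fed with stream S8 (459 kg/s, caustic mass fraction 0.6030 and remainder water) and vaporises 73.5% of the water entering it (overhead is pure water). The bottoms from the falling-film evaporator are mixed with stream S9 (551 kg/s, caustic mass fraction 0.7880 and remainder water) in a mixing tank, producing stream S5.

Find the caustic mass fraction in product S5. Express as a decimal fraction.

Vapour removed = 0.735×0.397×459 = 133.93 kg/s; concentrate = 325.07 kg/s.
caustic reaching the mixer = 276.78 (from concentrate) + 551×0.788 = 710.97 kg/s.
Product flow = 325.07 + 551 = 876.07 kg/s; caustic fraction = 0.8115.

0.8115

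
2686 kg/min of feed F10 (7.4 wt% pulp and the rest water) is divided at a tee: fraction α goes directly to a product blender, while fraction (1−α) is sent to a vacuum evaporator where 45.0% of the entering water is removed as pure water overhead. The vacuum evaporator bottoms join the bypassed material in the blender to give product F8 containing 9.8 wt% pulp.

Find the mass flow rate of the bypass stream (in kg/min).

All 2686×0.074 = 198.76 kg/min of pulp reaches F8, so F8 = 198.76/0.098 = 2028.2 kg/min and vapour = 657.8 kg/min.
The evaporator receives (1−α)·2686 of feed at 0.926 water and removes 0.450 of that water:
0.450×0.926×(1−α)×2686 = 657.8
(1−α) = 657.8/1119.3 = 0.5877;  α = 0.4123.
Bypass flow = 0.4123×2686 = 1107.4 kg/min.

1107 kg/min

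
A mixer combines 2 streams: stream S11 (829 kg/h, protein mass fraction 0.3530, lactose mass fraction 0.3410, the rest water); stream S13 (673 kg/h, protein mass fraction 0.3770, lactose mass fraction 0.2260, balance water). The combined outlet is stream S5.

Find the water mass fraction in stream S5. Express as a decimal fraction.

Total flow out = 829 + 673 = 1502 kg/h.
water in = 829×0.306 + 673×0.397 = 520.86 kg/h.
water mass fraction in S5 = 520.86/1502 = 0.3468.

0.3468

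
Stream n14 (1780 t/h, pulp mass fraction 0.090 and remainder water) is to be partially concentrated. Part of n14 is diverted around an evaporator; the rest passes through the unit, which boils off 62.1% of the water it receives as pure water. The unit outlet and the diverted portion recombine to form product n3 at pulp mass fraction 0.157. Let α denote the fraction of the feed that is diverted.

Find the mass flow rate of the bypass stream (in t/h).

435.8 t/h

All 1780×0.090 = 160.2 t/h of pulp reaches n3, so n3 = 160.2/0.157 = 1020.4 t/h and vapour = 759.62 t/h.
The evaporator receives (1−α)·1780 of feed at 0.910 water and removes 0.621 of that water:
0.621×0.910×(1−α)×1780 = 759.62
(1−α) = 759.62/1005.9 = 0.7552;  α = 0.2448.
Bypass flow = 0.2448×1780 = 435.81 t/h.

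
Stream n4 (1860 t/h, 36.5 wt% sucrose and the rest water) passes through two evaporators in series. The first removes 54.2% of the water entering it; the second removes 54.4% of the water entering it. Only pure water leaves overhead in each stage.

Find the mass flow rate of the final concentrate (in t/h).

925.6 t/h

water in feed = 1860×0.635 = 1181.1 t/h.
After stage 1: water left = (1−0.542)×1181.1 = 540.94; stream total = 1219.8 t/h.
After stage 2: water left = (1−0.544)×540.94 = 246.67; final concentrate = 925.57 t/h.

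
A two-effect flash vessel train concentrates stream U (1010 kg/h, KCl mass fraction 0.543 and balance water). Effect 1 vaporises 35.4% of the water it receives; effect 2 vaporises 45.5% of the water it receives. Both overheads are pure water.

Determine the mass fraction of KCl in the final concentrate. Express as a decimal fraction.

water in feed = 1010×0.457 = 461.57 kg/h.
After stage 1: water left = (1−0.354)×461.57 = 298.17; stream total = 846.6 kg/h.
After stage 2: water left = (1−0.455)×298.17 = 162.5; final concentrate = 710.93 kg/h.
KCl fraction = 548.43/710.93 = 0.771.

0.771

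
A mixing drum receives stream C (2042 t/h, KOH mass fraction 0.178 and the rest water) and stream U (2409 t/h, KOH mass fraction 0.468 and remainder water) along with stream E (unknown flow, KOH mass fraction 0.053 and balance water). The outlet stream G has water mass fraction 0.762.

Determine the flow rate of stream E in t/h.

2333 t/h

Let E be the unknown flow. Total out = 4451 + E.
water balance: 2960.1 + 0.947·E = 0.762·(4451 + E)
(0.947 − 0.762)·E = 0.762×4451 − 2960.1 = 431.55
E = 431.55 / 0.185 = 2332.7 t/h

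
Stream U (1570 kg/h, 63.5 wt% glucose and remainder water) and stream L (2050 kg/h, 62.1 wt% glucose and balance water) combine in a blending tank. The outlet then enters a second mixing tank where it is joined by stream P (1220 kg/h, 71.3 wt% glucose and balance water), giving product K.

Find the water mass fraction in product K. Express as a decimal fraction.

Overall, product flow = 4840 kg/h.
water in = 1570×0.365 + 2050×0.379 + 1220×0.287 = 1700.1 kg/h.
water fraction in K = 0.351.

0.351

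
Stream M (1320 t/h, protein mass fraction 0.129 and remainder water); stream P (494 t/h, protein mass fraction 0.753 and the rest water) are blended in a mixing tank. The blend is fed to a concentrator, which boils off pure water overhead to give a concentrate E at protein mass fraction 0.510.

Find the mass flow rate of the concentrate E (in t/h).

protein entering = 1320×0.129 + 494×0.753 = 542.26 t/h.
All protein reports to E, so E = 542.26/0.510 = 1063.3 t/h.

1063 t/h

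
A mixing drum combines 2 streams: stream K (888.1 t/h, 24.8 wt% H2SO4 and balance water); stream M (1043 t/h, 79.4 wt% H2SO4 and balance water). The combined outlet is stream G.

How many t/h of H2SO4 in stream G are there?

H2SO4 out = H2SO4 in = 888.1×0.248 + 1043×0.794 = 1048.4 t/h.

1048 t/h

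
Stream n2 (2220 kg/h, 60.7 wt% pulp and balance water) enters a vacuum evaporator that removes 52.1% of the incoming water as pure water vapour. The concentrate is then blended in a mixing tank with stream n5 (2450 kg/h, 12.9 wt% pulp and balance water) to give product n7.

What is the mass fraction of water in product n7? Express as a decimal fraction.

Vapour removed = 0.521×0.393×2220 = 454.55 kg/h; concentrate = 1765.4 kg/h.
water reaching the mixer = 417.91 (from concentrate) + 2450×0.871 = 2551.9 kg/h.
Product flow = 1765.4 + 2450 = 4215.4 kg/h; water fraction = 0.605.

0.605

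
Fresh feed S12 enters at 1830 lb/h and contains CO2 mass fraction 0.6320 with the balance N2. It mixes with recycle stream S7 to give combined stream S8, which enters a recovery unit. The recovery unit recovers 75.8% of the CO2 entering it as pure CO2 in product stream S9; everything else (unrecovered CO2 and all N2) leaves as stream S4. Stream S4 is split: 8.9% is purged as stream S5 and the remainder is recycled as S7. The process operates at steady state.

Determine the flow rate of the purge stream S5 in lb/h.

705.4 lb/h

N2 enters only via S12 and leaves only via the purge: 1830×0.368 = 0.089×(N2 in S4), and the recovery unit passes all N2, so N2 in S8 = N2 in S4 = 7566.7 lb/h.
CO2 in S8: m_A = 1830×0.632 + (1−0.089)·(1−0.758)·m_A, so m_A = 1156.6/0.7795 = 1483.6 lb/h.
S4 = (1−0.758)×1483.6 + 7566.7 = 7925.8 lb/h.
Purge S5 = 0.089×7925.8 = 705.39 lb/h.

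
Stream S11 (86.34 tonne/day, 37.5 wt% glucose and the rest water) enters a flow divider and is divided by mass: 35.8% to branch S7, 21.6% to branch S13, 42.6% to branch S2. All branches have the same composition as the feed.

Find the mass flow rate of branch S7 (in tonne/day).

Branch S7 flow = 0.358×86.34 = 30.91 tonne/day.

30.91 tonne/day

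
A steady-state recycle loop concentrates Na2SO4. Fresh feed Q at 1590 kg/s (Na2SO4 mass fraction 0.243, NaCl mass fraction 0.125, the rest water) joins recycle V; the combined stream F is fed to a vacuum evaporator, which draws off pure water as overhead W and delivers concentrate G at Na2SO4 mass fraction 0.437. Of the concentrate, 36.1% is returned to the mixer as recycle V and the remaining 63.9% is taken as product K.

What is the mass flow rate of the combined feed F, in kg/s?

Overall Na2SO4 balance (none leaves overhead): Na2SO4 in fresh feed = Na2SO4 in product, i.e. 1590×0.243 = (1−0.361)·G·0.437.
G = 386.37/(0.437×0.639) = 1383.6 kg/s.
Recycle V = 0.361×1383.6 = 499.49 kg/s.
Combined feed F = 1590 + 499.49 = 2089.5 kg/s.

2089 kg/s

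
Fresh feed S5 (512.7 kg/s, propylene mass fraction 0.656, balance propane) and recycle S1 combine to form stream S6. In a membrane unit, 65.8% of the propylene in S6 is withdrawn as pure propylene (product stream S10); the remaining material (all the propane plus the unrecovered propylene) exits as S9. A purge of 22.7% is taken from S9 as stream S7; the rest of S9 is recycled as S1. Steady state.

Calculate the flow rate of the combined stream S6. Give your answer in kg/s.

propane enters only via S5 and leaves only via the purge: 512.7×0.344 = 0.227×(propane in S9), and the membrane unit passes all propane, so propane in S6 = propane in S9 = 776.96 kg/s.
propylene in S6: m_A = 512.7×0.656 + (1−0.227)·(1−0.658)·m_A, so m_A = 336.33/0.7356 = 457.2 kg/s.
S6 = 457.2 + 776.96 = 1234.2 kg/s.

1234 kg/s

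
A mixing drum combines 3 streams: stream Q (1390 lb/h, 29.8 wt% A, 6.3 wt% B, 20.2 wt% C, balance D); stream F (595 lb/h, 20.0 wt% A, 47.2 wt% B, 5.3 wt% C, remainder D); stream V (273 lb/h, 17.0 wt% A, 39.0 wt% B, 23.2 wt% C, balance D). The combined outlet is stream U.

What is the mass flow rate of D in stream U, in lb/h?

827.8 lb/h

D out = D in = 1390×0.437 + 595×0.275 + 273×0.208 = 827.84 lb/h.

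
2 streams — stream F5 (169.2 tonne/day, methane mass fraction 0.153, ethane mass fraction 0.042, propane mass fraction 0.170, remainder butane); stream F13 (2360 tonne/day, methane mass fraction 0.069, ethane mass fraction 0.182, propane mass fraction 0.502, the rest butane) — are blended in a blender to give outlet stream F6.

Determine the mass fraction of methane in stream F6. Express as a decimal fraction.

0.075

Total flow out = 169.2 + 2360 = 2529.2 tonne/day.
methane in = 169.2×0.153 + 2360×0.069 = 188.73 tonne/day.
methane mass fraction in F6 = 188.73/2529.2 = 0.075.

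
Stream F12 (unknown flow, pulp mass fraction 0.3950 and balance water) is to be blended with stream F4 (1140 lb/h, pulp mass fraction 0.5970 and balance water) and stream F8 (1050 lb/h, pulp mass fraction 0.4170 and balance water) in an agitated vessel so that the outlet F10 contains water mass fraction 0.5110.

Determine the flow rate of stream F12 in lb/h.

Let F12 be the unknown flow. Total out = 2190 + F12.
water balance: 1071.6 + 0.605·F12 = 0.511·(2190 + F12)
(0.605 − 0.511)·F12 = 0.511×2190 − 1071.6 = 47.52
F12 = 47.52 / 0.094 = 505.53 lb/h

505.5 lb/h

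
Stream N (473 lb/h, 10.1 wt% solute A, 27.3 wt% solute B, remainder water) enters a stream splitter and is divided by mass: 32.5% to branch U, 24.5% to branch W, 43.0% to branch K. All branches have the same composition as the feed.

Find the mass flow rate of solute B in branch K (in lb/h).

55.53 lb/h

Branch K total = 0.430×473 = 203.39 lb/h.
solute B in K = 0.273×203.39 = 55.525 lb/h.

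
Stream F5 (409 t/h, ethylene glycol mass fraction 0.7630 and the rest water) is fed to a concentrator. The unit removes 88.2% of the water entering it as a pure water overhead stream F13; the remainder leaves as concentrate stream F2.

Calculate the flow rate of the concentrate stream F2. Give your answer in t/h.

water entering = 409×0.237 = 96.933 t/h; overhead removed = 0.882×96.933 = 85.495 t/h.
Concentrate = 409 − 85.495 = 323.51 t/h.

323.5 t/h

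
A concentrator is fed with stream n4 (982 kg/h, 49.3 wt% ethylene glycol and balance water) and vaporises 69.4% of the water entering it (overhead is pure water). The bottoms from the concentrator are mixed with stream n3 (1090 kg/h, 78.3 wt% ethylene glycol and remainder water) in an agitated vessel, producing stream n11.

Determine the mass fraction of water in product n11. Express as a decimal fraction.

0.2252

Vapour removed = 0.694×0.507×982 = 345.52 kg/h; concentrate = 636.48 kg/h.
water reaching the mixer = 152.35 (from concentrate) + 1090×0.217 = 388.88 kg/h.
Product flow = 636.48 + 1090 = 1726.5 kg/h; water fraction = 0.2252.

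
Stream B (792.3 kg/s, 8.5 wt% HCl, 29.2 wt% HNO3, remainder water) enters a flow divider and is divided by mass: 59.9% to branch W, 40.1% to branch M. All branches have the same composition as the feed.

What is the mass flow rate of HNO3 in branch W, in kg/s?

138.6 kg/s

Branch W total = 0.599×792.3 = 474.59 kg/s.
HNO3 in W = 0.292×474.59 = 138.58 kg/s.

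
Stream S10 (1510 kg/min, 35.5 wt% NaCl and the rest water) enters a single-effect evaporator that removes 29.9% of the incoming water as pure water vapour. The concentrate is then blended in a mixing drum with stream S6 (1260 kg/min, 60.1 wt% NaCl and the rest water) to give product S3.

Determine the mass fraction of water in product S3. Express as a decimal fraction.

Vapour removed = 0.299×0.645×1510 = 291.21 kg/min; concentrate = 1218.8 kg/min.
water reaching the mixer = 682.74 (from concentrate) + 1260×0.399 = 1185.5 kg/min.
Product flow = 1218.8 + 1260 = 2478.8 kg/min; water fraction = 0.478.

0.478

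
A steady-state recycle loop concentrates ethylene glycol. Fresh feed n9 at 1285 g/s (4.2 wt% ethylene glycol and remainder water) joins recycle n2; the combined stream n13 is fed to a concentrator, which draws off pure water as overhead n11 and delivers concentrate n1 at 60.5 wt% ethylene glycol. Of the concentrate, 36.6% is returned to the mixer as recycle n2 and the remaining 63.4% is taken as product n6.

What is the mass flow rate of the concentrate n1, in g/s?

140.7 g/s

Overall ethylene glycol balance (none leaves overhead): ethylene glycol in fresh feed = ethylene glycol in product, i.e. 1285×0.042 = (1−0.366)·n1·0.605.
n1 = 53.97/(0.605×0.634) = 140.7 g/s.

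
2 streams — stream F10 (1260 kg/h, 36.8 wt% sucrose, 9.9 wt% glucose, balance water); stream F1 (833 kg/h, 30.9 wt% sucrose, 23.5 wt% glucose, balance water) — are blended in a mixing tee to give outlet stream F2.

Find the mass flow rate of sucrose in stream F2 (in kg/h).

721.1 kg/h

sucrose out = sucrose in = 1260×0.368 + 833×0.309 = 721.08 kg/h.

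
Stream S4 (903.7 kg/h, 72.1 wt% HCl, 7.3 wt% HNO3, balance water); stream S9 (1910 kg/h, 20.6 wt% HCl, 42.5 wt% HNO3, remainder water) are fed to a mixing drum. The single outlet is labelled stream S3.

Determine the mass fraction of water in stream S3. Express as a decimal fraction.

0.317

Total flow out = 903.7 + 1910 = 2813.7 kg/h.
water in = 903.7×0.206 + 1910×0.369 = 890.95 kg/h.
water mass fraction in S3 = 890.95/2813.7 = 0.317.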